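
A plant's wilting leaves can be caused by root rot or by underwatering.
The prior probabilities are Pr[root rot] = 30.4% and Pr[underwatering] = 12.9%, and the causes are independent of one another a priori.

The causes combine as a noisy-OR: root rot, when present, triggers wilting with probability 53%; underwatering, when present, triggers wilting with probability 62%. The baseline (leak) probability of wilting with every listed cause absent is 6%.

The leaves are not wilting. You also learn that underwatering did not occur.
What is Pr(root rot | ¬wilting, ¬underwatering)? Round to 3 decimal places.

Pr(root rot | ¬wilting, ¬underwatering) ≈ 0.170

Under noisy-OR, P(wilting | causes) = 1 − (1−0.06)·∏(1−qᵢ) over the active causes.
For the numerator, keep only root rot=true terms: 0.4418*0.304 = 0.134307
Denominator P(¬wilting | ¬underwatering): 0.94*0.696 + 0.4418*0.304 = 0.788547
Posterior = 0.134307 / 0.788547 ≈ 0.170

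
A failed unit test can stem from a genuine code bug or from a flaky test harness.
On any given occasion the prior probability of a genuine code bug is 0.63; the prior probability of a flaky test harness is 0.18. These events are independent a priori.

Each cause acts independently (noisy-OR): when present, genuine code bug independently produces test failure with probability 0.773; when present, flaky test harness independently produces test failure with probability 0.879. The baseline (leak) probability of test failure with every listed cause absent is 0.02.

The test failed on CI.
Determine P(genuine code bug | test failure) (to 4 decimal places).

Under noisy-OR, P(test failure | causes) = 1 − (1−0.02)·∏(1−qᵢ) over the active causes.
For the numerator, keep only genuine code bug=true terms: 0.401677 + 0.110347 = 0.512024
Denominator P(test failure): 0.02·0.37·0.82 + 0.88142·0.37·0.18 + 0.77754·0.63·0.82 + 0.973082·0.63·0.18 = 0.576795
P(genuine code bug | test failure) = 0.512024/0.576795 ≈ 0.8877

P(genuine code bug | test failure) ≈ 0.8877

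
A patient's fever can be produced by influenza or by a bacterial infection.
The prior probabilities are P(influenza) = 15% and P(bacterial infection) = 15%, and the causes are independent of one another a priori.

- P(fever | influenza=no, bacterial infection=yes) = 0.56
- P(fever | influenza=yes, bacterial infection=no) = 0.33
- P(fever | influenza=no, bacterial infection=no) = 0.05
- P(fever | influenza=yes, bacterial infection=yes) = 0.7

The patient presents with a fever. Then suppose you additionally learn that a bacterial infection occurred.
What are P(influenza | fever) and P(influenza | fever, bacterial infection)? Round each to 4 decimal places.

P(influenza | fever) ≈ 0.3497; P(influenza | fever, bacterial infection) ≈ 0.1807

For the numerator, keep only influenza=true terms: 0.042075 + 0.015750 = 0.057825
Normalizer over all consistent configurations: 0.05*0.85*0.85 + 0.56*0.85*0.15 + 0.33*0.15*0.85 + 0.7*0.15*0.15 = 0.165350
Posterior = 0.057825 / 0.165350 ≈ 0.3497

Now also conditioning on bacterial infection=true:
Enumerate both values of influenza and weight by the priors:
  P(fever | bacterial infection) = 0.56×0.85 + 0.7×0.15
        = 0.476000 + 0.105000 = 0.581000
The terms with influenza present sum to 0.105000, so
  P(influenza | fever, bacterial infection) = 0.105000 / 0.581000 ≈ 0.1807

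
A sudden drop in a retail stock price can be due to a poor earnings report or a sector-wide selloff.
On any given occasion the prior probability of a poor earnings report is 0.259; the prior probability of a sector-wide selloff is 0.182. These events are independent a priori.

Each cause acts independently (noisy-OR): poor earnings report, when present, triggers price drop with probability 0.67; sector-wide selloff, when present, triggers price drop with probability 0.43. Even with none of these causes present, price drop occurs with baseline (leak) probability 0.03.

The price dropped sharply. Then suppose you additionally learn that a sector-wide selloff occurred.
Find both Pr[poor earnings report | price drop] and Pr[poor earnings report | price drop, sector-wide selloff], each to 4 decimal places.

Under noisy-OR, P(price drop | causes) = 1 − (1−0.03)·∏(1−qᵢ) over the active causes.
Numerator (weight on configurations with poor earnings report): 0.144045 + 0.038537 = 0.182582
Denominator P(price drop): 0.03·0.741·0.818 + 0.4471·0.741·0.182 + 0.6799·0.259·0.818 + 0.817543·0.259·0.182 = 0.261063
Posterior = 0.182582 / 0.261063 ≈ 0.6994

Now also conditioning on sector-wide selloff=true:
Numerator (weight on configurations with poor earnings report): 0.817543·0.259 = 0.211744
Denominator P(price drop | sector-wide selloff): 0.4471·0.741 + 0.817543·0.259 = 0.543045
Posterior = 0.211744 / 0.543045 ≈ 0.3899

Pr[poor earnings report | price drop] ≈ 0.6994; Pr[poor earnings report | price drop, sector-wide selloff] ≈ 0.3899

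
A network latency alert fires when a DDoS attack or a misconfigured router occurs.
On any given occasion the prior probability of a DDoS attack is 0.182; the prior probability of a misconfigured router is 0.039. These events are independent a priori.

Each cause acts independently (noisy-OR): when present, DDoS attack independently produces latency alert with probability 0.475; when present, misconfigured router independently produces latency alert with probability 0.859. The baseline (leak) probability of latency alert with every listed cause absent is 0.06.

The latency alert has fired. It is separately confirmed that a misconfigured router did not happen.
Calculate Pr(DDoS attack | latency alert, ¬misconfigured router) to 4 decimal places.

Pr(DDoS attack | latency alert, ¬misconfigured router) ≈ 0.6526

Under noisy-OR, P(latency alert | causes) = 1 − (1−0.06)·∏(1−qᵢ) over the active causes.
P(latency alert | ¬misconfigured router) = 0.06·0.818 + 0.5065·0.182 = 0.049080 + 0.092183 = 0.141263
The DDoS attack-present share is 0.5065·0.182 = 0.092183.
So P(DDoS attack | latency alert, ¬misconfigured router) = 0.092183/0.141263 ≈ 0.6526.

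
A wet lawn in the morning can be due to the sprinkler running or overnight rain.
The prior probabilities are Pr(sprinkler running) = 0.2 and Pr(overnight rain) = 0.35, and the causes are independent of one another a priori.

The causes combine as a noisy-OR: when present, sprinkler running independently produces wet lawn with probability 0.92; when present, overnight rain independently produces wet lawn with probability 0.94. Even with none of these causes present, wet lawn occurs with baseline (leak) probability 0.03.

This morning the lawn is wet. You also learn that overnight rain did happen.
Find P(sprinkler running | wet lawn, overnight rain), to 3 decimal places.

P(sprinkler running | wet lawn, overnight rain) ≈ 0.209

Under noisy-OR, P(wet lawn | causes) = 1 − (1−0.03)·∏(1−qᵢ) over the active causes.
Enumerate both values of sprinkler running and weight by the priors:
  P(wet lawn | overnight rain) = 0.9418×0.8 + 0.995344×0.2
        = 0.753440 + 0.199069 = 0.952509
Configurations with sprinkler running contribute 0.199069, so
  P(sprinkler running | wet lawn, overnight rain) = 0.199069 / 0.952509 ≈ 0.209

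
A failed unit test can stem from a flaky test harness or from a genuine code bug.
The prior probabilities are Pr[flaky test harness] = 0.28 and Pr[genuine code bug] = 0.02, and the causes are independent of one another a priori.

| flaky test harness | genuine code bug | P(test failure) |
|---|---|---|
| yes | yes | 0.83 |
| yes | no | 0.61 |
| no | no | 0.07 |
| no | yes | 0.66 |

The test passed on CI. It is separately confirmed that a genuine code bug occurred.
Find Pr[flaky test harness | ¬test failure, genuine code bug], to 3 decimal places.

Pr[flaky test harness | ¬test failure, genuine code bug] ≈ 0.163

For the numerator, keep only flaky test harness=true terms: 0.17×0.28 = 0.047600
The normalizing constant is 0.34×0.72 + 0.17×0.28 = 0.292400
P(flaky test harness | ¬test failure, genuine code bug) = 0.047600/0.292400 ≈ 0.163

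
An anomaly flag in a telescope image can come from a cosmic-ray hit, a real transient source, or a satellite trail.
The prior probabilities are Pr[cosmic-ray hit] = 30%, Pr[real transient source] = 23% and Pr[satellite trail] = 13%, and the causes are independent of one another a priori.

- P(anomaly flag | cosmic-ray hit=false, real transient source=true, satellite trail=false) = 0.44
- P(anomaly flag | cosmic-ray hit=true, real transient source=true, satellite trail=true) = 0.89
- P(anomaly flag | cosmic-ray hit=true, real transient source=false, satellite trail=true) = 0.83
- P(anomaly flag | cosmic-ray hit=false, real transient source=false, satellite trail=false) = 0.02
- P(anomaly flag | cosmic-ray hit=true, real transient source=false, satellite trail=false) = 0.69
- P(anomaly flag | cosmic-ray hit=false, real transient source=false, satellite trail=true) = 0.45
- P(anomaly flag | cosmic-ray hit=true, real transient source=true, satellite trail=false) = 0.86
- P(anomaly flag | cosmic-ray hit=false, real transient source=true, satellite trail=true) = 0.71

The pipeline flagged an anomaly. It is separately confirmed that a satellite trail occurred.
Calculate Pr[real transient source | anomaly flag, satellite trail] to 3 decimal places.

Weight on real transient source=true, given the evidence: 0.114310 + 0.061410 = 0.175720
The normalizing constant is 0.45·0.7·0.77 + 0.71·0.7·0.23 + 0.83·0.3·0.77 + 0.89·0.3·0.23 = 0.610000
Posterior = 0.175720 / 0.610000 ≈ 0.288

Pr[real transient source | anomaly flag, satellite trail] ≈ 0.288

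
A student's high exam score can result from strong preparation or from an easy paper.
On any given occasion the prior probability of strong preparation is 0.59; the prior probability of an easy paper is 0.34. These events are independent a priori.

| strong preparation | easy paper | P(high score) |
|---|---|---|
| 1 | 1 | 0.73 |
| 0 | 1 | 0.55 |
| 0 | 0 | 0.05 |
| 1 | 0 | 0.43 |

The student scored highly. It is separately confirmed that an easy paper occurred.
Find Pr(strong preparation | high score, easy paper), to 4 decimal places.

Pr(strong preparation | high score, easy paper) ≈ 0.6564

P(high score | easy paper) = 0.55·0.41 + 0.73·0.59 = 0.225500 + 0.430700 = 0.656200
Of this, 0.430700 comes from 0.73·0.59 (the strong preparation=true cases).
Hence the posterior is 0.430700/0.656200 ≈ 0.6564.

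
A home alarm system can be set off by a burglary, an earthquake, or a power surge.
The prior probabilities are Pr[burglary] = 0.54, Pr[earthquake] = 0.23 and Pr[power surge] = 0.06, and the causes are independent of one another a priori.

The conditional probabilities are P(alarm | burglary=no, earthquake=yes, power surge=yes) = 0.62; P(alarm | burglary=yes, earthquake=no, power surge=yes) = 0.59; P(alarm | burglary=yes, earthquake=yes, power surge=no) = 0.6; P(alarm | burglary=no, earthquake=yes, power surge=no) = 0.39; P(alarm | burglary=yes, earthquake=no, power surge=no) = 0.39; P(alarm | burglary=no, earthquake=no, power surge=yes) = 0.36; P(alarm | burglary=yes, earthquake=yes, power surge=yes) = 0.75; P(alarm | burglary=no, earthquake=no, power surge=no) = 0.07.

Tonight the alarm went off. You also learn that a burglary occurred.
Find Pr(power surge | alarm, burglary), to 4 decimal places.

Enumerate the 4 (earthquake, power surge) configurations and weight by the priors:
  P(alarm | burglary) = 0.39·0.77·0.94 + 0.59·0.77·0.06 + 0.6·0.23·0.94 + 0.75·0.23·0.06
        = 0.282282 + 0.027258 + 0.129720 + 0.010350 = 0.449610
The terms with power surge present sum to 0.037608, so
  P(power surge | alarm, burglary) = 0.037608 / 0.449610 ≈ 0.0836

Pr(power surge | alarm, burglary) ≈ 0.0836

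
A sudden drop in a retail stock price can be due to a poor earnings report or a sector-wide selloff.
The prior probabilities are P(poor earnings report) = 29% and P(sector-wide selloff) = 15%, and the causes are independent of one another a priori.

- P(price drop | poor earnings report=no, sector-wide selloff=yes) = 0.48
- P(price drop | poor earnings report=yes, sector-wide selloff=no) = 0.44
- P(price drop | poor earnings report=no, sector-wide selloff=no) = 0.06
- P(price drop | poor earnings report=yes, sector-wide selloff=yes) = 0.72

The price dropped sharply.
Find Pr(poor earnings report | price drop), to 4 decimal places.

P(price drop) = 0.06×0.71×0.85 + 0.48×0.71×0.15 + 0.44×0.29×0.85 + 0.72×0.29×0.15 = 0.036210 + 0.051120 + 0.108460 + 0.031320 = 0.227110
Restricting to configurations with poor earnings report present: 0.108460 + 0.031320 = 0.139780.
P(poor earnings report | price drop) = 0.139780 / 0.227110 ≈ 0.6155

Pr(poor earnings report | price drop) ≈ 0.6155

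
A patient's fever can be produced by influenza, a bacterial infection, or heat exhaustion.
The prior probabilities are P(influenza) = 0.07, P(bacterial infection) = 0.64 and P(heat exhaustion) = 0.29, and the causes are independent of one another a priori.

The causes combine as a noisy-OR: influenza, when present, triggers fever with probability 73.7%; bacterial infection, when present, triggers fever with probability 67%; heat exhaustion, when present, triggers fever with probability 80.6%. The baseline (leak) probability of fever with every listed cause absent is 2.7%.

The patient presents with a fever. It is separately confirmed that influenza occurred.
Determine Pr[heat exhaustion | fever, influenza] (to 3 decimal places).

Under noisy-OR, P(fever | causes) = 1 − (1−0.027)·∏(1−qᵢ) over the active causes.
P(fever | influenza) = 0.744101×0.36×0.71 + 0.950356×0.36×0.29 + 0.915553×0.64×0.71 + 0.983617×0.64×0.29 = 0.190192 + 0.099217 + 0.416027 + 0.182559 = 0.887995
The heat exhaustion-present share is 0.099217 + 0.182559 = 0.281776.
Hence the posterior is 0.281776/0.887995 ≈ 0.317.

Pr[heat exhaustion | fever, influenza] ≈ 0.317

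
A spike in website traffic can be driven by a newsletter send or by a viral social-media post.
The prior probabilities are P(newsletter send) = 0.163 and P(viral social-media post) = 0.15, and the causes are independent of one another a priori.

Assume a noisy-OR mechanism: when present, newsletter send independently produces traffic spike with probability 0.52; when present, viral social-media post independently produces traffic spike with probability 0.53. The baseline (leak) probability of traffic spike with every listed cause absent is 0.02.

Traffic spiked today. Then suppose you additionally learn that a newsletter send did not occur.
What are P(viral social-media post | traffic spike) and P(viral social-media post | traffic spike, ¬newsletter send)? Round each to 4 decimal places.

Under noisy-OR, P(traffic spike | causes) = 1 − (1−0.02)·∏(1−qᵢ) over the active causes.
P(traffic spike) = 0.02×0.837×0.85 + 0.5394×0.837×0.15 + 0.5296×0.163×0.85 + 0.778912×0.163×0.15 = 0.014229 + 0.067722 + 0.073376 + 0.019044 = 0.174371
The viral social-media post-present share is 0.067722 + 0.019044 = 0.086766.
So P(viral social-media post | traffic spike) = 0.086766/0.174371 ≈ 0.4976.

Now also conditioning on newsletter send≠true:
P(traffic spike | ¬newsletter send) = 0.02·0.85 + 0.5394·0.15 = 0.017000 + 0.080910 = 0.097910
Restricting to configurations with viral social-media post present: 0.5394·0.15 = 0.080910.
So P(viral social-media post | traffic spike, ¬newsletter send) = 0.080910/0.097910 ≈ 0.8264.
With newsletter send excluded, viral social-media post must carry more of the explanatory weight for the traffic spike.

P(viral social-media post | traffic spike) ≈ 0.4976; P(viral social-media post | traffic spike, ¬newsletter send) ≈ 0.8264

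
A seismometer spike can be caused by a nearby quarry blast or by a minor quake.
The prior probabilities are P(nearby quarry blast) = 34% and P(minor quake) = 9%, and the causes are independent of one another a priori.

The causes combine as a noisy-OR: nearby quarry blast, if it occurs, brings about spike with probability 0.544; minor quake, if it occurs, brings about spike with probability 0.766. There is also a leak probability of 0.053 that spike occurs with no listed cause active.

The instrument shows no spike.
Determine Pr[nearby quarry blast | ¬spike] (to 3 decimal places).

Pr[nearby quarry blast | ¬spike] ≈ 0.190

Under noisy-OR, P(spike | causes) = 1 − (1−0.053)·∏(1−qᵢ) over the active causes.
Sum P(¬spike|·) weighted by the priors over the 4 (nearby quarry blast, minor quake) configurations:
  P(¬spike) = 0.947×0.66×0.91 + 0.221598×0.66×0.09 + 0.431832×0.34×0.91 + 0.101049×0.34×0.09
        = 0.568768 + 0.013163 + 0.133609 + 0.003092 = 0.718632
Keeping only the nearby quarry blast-present terms gives 0.136701, so
  P(nearby quarry blast | ¬spike) = 0.136701 / 0.718632 ≈ 0.190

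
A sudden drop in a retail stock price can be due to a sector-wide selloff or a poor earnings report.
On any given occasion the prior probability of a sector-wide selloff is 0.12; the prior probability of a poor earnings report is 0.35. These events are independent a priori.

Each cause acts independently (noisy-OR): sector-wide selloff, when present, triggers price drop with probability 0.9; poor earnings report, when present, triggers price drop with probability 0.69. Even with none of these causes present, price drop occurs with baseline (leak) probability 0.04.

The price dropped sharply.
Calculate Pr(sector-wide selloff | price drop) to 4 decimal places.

Pr(sector-wide selloff | price drop) ≈ 0.3175

Under noisy-OR, P(price drop | causes) = 1 − (1−0.04)·∏(1−qᵢ) over the active causes.
Enumerate the 4 (sector-wide selloff, poor earnings report) configurations and weight by the priors:
  P(price drop) = 0.04*0.88*0.65 + 0.7024*0.88*0.35 + 0.904*0.12*0.65 + 0.97024*0.12*0.35
        = 0.022880 + 0.216339 + 0.070512 + 0.040750 = 0.350481
The terms with sector-wide selloff present sum to 0.111262, so
  P(sector-wide selloff | price drop) = 0.111262 / 0.350481 ≈ 0.3175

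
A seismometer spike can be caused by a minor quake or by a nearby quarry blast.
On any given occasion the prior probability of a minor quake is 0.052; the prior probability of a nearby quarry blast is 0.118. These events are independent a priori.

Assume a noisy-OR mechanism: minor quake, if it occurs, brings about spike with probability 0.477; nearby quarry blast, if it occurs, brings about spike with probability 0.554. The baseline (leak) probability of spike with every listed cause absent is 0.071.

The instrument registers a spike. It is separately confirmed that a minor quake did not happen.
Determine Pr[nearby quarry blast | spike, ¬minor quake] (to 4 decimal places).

Pr[nearby quarry blast | spike, ¬minor quake] ≈ 0.5246

Under noisy-OR, P(spike | causes) = 1 − (1−0.071)·∏(1−qᵢ) over the active causes.
P(spike | ¬minor quake) = 0.071*0.882 + 0.585666*0.118 = 0.062622 + 0.069109 = 0.131731
Restricting to configurations with nearby quarry blast present: 0.585666*0.118 = 0.069109.
P(nearby quarry blast | spike, ¬minor quake) = 0.069109 / 0.131731 ≈ 0.5246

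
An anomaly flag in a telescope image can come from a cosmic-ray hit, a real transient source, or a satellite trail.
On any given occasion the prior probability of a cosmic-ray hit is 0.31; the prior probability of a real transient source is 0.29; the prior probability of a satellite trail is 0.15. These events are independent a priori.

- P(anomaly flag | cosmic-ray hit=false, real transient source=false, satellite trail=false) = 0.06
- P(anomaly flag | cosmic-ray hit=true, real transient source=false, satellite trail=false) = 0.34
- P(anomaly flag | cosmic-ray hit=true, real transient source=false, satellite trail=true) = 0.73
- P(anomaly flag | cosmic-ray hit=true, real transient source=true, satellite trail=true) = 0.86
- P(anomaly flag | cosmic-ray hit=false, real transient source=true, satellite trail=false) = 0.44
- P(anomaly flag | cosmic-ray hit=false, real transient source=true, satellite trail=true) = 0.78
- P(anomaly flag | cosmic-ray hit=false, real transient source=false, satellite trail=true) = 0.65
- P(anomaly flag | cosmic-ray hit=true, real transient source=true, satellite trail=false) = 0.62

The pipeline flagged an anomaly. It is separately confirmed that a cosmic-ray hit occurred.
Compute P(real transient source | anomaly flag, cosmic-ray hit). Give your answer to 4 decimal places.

Numerator (weight on configurations with real transient source): 0.152830 + 0.037410 = 0.190240
The normalizing constant is 0.34*0.71*0.85 + 0.73*0.71*0.15 + 0.62*0.29*0.85 + 0.86*0.29*0.15 = 0.473175
Posterior = 0.190240 / 0.473175 ≈ 0.4020

P(real transient source | anomaly flag, cosmic-ray hit) ≈ 0.4020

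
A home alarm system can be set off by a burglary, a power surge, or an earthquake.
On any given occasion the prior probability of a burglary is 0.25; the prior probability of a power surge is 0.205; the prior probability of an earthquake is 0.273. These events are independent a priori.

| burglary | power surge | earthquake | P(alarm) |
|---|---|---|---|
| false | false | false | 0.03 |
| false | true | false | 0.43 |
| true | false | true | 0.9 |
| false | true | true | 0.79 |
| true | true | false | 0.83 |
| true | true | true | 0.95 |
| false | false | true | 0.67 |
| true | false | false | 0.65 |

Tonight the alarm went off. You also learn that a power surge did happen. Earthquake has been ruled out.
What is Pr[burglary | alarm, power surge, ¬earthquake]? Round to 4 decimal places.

Pr[burglary | alarm, power surge, ¬earthquake] ≈ 0.3915

For the numerator, keep only burglary=true terms: 0.83*0.25 = 0.207500
Denominator P(alarm | power surge, ¬earthquake): 0.43*0.75 + 0.83*0.25 = 0.530000
Posterior = 0.207500 / 0.530000 ≈ 0.3915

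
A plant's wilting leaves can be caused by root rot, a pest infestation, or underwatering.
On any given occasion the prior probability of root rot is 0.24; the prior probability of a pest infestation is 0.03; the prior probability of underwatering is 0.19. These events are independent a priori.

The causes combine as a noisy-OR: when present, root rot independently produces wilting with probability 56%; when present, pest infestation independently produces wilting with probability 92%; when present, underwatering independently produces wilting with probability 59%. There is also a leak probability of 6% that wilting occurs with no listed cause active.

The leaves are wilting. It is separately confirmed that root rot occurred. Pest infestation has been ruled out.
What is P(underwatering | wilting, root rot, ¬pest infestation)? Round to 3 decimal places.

Under noisy-OR, P(wilting | causes) = 1 − (1−0.06)·∏(1−qᵢ) over the active causes.
By total probability over both values of underwatering:
  P(wilting | root rot, ¬pest infestation) = 0.5864×0.81 + 0.830424×0.19
        = 0.474984 + 0.157781 = 0.632765
The terms with underwatering present sum to 0.157781, so
  P(underwatering | wilting, root rot, ¬pest infestation) = 0.157781 / 0.632765 ≈ 0.249

P(underwatering | wilting, root rot, ¬pest infestation) ≈ 0.249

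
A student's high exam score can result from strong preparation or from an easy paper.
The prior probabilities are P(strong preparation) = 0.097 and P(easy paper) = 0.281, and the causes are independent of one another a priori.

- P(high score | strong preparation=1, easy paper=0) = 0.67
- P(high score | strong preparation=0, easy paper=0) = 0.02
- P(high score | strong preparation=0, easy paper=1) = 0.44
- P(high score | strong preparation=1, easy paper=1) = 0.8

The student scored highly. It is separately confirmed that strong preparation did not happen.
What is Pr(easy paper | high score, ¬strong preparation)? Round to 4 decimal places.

P(high score | ¬strong preparation) = 0.02*0.719 + 0.44*0.281 = 0.014380 + 0.123640 = 0.138020
Of this, 0.123640 comes from 0.44*0.281 (the easy paper=true cases).
So P(easy paper | high score, ¬strong preparation) = 0.123640/0.138020 ≈ 0.8958.

Pr(easy paper | high score, ¬strong preparation) ≈ 0.8958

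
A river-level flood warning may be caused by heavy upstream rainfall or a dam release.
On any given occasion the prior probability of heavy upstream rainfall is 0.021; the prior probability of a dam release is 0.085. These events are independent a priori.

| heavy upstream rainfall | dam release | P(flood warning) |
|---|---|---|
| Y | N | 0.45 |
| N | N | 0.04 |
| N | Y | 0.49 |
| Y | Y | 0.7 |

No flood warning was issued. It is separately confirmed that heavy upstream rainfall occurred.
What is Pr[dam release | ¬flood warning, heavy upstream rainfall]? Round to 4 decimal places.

P(¬flood warning | heavy upstream rainfall) = 0.55×0.915 + 0.3×0.085 = 0.503250 + 0.025500 = 0.528750
Of this, 0.025500 comes from 0.3×0.085 (the dam release=true cases).
P(dam release | ¬flood warning, heavy upstream rainfall) = 0.025500 / 0.528750 ≈ 0.0482

Pr[dam release | ¬flood warning, heavy upstream rainfall] ≈ 0.0482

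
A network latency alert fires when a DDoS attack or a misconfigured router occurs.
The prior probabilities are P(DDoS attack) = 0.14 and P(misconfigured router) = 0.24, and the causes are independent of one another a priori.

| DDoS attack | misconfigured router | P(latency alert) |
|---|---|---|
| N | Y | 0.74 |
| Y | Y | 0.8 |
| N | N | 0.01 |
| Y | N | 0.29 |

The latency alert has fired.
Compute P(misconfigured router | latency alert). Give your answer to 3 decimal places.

P(misconfigured router | latency alert) ≈ 0.828

P(latency alert) = 0.01·0.86·0.76 + 0.74·0.86·0.24 + 0.29·0.14·0.76 + 0.8·0.14·0.24 = 0.006536 + 0.152736 + 0.030856 + 0.026880 = 0.217008
Restricting to configurations with misconfigured router present: 0.152736 + 0.026880 = 0.179616.
P(misconfigured router | latency alert) = 0.179616 / 0.217008 ≈ 0.828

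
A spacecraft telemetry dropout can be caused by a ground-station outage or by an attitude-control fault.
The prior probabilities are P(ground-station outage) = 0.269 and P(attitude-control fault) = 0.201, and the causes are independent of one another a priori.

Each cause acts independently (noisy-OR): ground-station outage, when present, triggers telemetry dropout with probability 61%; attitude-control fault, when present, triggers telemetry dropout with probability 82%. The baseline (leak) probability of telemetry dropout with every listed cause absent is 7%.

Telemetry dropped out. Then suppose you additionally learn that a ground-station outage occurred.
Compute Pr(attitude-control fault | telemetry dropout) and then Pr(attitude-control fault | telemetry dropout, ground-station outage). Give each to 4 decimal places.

Under noisy-OR, P(telemetry dropout | causes) = 1 − (1−0.07)·∏(1−qᵢ) over the active causes.
P(telemetry dropout) = 0.07×0.731×0.799 + 0.8326×0.731×0.201 + 0.6373×0.269×0.799 + 0.934714×0.269×0.201 = 0.040885 + 0.122335 + 0.136976 + 0.050539 = 0.350735
The attitude-control fault-present share is 0.122335 + 0.050539 = 0.172874.
Hence the posterior is 0.172874/0.350735 ≈ 0.4929.

Now condition on the additional information:
Enumerate both values of attitude-control fault and weight by the priors:
  P(telemetry dropout | ground-station outage) = 0.6373·0.799 + 0.934714·0.201
        = 0.509203 + 0.187878 = 0.697081
Configurations with attitude-control fault contribute 0.187878, so
  P(attitude-control fault | telemetry dropout, ground-station outage) = 0.187878 / 0.697081 ≈ 0.2695
Conditioning on ground-station outage lowers the posterior on attitude-control fault: the classic explaining-away effect in a common-effect structure.

Pr(attitude-control fault | telemetry dropout) ≈ 0.4929; Pr(attitude-control fault | telemetry dropout, ground-station outage) ≈ 0.2695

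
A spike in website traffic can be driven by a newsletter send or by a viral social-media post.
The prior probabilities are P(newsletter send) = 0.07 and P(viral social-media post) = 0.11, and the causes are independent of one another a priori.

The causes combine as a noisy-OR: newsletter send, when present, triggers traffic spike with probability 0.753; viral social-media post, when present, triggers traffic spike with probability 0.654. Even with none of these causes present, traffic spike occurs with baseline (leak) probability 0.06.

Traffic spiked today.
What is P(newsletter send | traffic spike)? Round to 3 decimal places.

Under noisy-OR, P(traffic spike | causes) = 1 − (1−0.06)·∏(1−qᵢ) over the active causes.
P(traffic spike) = 0.06*0.93*0.89 + 0.67476*0.93*0.11 + 0.76782*0.07*0.89 + 0.919666*0.07*0.11 = 0.049662 + 0.069028 + 0.047835 + 0.007081 = 0.173606
The newsletter send-present share is 0.047835 + 0.007081 = 0.054916.
Hence the posterior is 0.054916/0.173606 ≈ 0.316.

P(newsletter send | traffic spike) ≈ 0.316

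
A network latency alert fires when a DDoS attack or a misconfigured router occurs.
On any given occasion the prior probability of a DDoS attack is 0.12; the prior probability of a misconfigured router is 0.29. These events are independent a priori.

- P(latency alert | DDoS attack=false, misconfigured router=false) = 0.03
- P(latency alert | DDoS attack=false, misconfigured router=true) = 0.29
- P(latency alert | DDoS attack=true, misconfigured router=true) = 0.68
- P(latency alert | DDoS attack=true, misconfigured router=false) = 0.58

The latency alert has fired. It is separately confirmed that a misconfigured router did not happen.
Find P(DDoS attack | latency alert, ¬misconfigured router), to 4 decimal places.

P(latency alert | ¬misconfigured router) = 0.03×0.88 + 0.58×0.12 = 0.026400 + 0.069600 = 0.096000
Of this, 0.069600 comes from 0.58×0.12 (the DDoS attack=true cases).
P(DDoS attack | latency alert, ¬misconfigured router) = 0.069600 / 0.096000 ≈ 0.7250

P(DDoS attack | latency alert, ¬misconfigured router) ≈ 0.7250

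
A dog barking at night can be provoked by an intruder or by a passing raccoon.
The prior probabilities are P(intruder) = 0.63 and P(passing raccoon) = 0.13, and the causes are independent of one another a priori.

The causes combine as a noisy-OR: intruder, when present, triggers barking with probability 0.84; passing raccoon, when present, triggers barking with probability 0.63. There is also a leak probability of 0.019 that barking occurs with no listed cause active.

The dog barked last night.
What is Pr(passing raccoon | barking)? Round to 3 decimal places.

Pr(passing raccoon | barking) ≈ 0.187

Under noisy-OR, P(barking | causes) = 1 − (1−0.019)·∏(1−qᵢ) over the active causes.
P(barking) = 0.019×0.37×0.87 + 0.63703×0.37×0.13 + 0.84304×0.63×0.87 + 0.941925×0.63×0.13 = 0.006116 + 0.030641 + 0.462070 + 0.077144 = 0.575971
The passing raccoon-present share is 0.030641 + 0.077144 = 0.107785.
P(passing raccoon | barking) = 0.107785 / 0.575971 ≈ 0.187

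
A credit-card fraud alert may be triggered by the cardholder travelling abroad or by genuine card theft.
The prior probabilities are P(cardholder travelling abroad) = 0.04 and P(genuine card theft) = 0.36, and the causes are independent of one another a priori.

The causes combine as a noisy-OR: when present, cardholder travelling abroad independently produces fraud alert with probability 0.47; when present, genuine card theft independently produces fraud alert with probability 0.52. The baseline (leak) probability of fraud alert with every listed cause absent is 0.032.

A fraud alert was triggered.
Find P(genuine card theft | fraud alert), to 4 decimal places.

Under noisy-OR, P(fraud alert | causes) = 1 − (1−0.032)·∏(1−qᵢ) over the active causes.
By total probability over the 4 (cardholder travelling abroad, genuine card theft) configurations:
  P(fraud alert) = 0.032×0.96×0.64 + 0.53536×0.96×0.36 + 0.48696×0.04×0.64 + 0.753741×0.04×0.36
        = 0.019661 + 0.185020 + 0.012466 + 0.010854 = 0.228001
The terms with genuine card theft present sum to 0.195874, so
  P(genuine card theft | fraud alert) = 0.195874 / 0.228001 ≈ 0.8591

P(genuine card theft | fraud alert) ≈ 0.8591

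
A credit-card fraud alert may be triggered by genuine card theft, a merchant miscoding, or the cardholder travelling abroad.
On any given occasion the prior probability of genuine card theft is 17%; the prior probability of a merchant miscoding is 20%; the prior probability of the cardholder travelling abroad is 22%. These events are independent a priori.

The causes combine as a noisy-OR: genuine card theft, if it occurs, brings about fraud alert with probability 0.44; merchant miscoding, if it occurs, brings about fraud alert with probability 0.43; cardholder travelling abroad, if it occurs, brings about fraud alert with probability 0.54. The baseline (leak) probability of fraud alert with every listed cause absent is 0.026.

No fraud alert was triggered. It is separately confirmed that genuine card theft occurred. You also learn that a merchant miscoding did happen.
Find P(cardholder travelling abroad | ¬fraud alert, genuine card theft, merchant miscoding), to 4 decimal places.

P(cardholder travelling abroad | ¬fraud alert, genuine card theft, merchant miscoding) ≈ 0.1148

Under noisy-OR, P(fraud alert | causes) = 1 − (1−0.026)·∏(1−qᵢ) over the active causes.
Numerator (weight on configurations with cardholder travelling abroad): 0.143014·0.22 = 0.031463
Denominator P(¬fraud alert | genuine card theft, merchant miscoding): 0.310901·0.78 + 0.143014·0.22 = 0.273966
Posterior = 0.031463 / 0.273966 ≈ 0.1148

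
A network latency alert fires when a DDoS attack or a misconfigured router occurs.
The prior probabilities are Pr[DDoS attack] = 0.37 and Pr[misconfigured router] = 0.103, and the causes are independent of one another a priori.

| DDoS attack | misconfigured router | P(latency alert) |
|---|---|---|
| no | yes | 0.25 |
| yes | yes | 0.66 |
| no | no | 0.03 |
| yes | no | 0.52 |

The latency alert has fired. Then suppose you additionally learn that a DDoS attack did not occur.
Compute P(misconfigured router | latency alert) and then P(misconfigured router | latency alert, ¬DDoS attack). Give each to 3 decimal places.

P(latency alert) = 0.03·0.63·0.897 + 0.25·0.63·0.103 + 0.52·0.37·0.897 + 0.66·0.37·0.103 = 0.016953 + 0.016223 + 0.172583 + 0.025153 = 0.230912
Of this, 0.041376 comes from 0.016223 + 0.025153 (the misconfigured router=true cases).
P(misconfigured router | latency alert) = 0.041376 / 0.230912 ≈ 0.179

Now condition on the additional information:
Sum P(latency alert|·) weighted by the priors over both values of misconfigured router:
  P(latency alert | ¬DDoS attack) = 0.03·0.897 + 0.25·0.103
        = 0.026910 + 0.025750 = 0.052660
The terms with misconfigured router present sum to 0.025750, so
  P(misconfigured router | latency alert, ¬DDoS attack) = 0.025750 / 0.052660 ≈ 0.489

P(misconfigured router | latency alert) ≈ 0.179; P(misconfigured router | latency alert, ¬DDoS attack) ≈ 0.489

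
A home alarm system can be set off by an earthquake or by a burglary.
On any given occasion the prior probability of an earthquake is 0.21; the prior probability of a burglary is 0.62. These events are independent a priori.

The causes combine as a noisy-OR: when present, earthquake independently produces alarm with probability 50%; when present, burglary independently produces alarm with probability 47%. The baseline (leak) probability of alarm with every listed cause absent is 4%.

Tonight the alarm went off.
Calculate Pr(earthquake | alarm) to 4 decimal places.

Under noisy-OR, P(alarm | causes) = 1 − (1−0.04)·∏(1−qᵢ) over the active causes.
Enumerate the 4 (earthquake, burglary) configurations and weight by the priors:
  P(alarm) = 0.04*0.79*0.38 + 0.4912*0.79*0.62 + 0.52*0.21*0.38 + 0.7456*0.21*0.62
        = 0.012008 + 0.240590 + 0.041496 + 0.097077 = 0.391171
Keeping only the earthquake-present terms gives 0.138573, so
  P(earthquake | alarm) = 0.138573 / 0.391171 ≈ 0.3543

Pr(earthquake | alarm) ≈ 0.3543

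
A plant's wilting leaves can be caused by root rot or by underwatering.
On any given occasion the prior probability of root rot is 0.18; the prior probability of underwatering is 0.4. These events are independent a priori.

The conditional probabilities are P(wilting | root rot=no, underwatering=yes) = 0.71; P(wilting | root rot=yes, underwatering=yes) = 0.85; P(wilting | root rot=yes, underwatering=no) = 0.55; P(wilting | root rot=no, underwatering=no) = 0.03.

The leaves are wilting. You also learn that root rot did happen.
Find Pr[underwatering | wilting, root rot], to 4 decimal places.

For the numerator, keep only underwatering=true terms: 0.85×0.4 = 0.340000
Denominator P(wilting | root rot): 0.55×0.6 + 0.85×0.4 = 0.670000
P(underwatering | wilting, root rot) = 0.340000/0.670000 ≈ 0.5075

Pr[underwatering | wilting, root rot] ≈ 0.5075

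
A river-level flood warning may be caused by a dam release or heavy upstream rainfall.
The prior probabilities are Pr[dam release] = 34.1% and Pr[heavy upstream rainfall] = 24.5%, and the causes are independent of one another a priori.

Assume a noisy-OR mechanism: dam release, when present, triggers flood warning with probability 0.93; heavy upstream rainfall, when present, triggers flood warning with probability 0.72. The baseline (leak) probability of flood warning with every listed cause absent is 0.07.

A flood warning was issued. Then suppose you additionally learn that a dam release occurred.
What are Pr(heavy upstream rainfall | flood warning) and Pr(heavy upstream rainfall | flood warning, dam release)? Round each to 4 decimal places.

Pr(heavy upstream rainfall | flood warning) ≈ 0.4223; Pr(heavy upstream rainfall | flood warning, dam release) ≈ 0.2542

Under noisy-OR, P(flood warning | causes) = 1 − (1−0.07)·∏(1−qᵢ) over the active causes.
For the numerator, keep only heavy upstream rainfall=true terms: 0.119412 + 0.082022 = 0.201434
Normalizer over all consistent configurations: 0.07*0.659*0.755 + 0.7396*0.659*0.245 + 0.9349*0.341*0.755 + 0.981772*0.341*0.245 = 0.476957
Posterior = 0.201434 / 0.476957 ≈ 0.4223

Now condition on the additional information:
Enumerate both values of heavy upstream rainfall and weight by the priors:
  P(flood warning | dam release) = 0.9349·0.755 + 0.981772·0.245
        = 0.705850 + 0.240534 = 0.946384
The terms with heavy upstream rainfall present sum to 0.240534, so
  P(heavy upstream rainfall | flood warning, dam release) = 0.240534 / 0.946384 ≈ 0.2542
This is intercausal reasoning (explaining away): once dam release accounts for the flood warning, heavy upstream rainfall becomes less likely.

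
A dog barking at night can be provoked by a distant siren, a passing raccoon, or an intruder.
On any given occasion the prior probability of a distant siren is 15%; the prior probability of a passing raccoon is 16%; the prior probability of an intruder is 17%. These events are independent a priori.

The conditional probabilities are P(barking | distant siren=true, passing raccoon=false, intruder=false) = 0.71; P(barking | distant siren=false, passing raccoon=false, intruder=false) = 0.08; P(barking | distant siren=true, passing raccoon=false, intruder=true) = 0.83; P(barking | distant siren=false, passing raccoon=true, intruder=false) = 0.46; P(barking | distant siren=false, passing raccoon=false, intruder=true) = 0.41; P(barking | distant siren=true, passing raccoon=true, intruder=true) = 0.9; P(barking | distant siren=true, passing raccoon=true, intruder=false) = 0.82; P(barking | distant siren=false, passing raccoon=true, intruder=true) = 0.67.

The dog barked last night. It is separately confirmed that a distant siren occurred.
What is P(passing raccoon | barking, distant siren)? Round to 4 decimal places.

P(passing raccoon | barking, distant siren) ≈ 0.1786

Sum P(barking|·) weighted by the priors over the 4 (passing raccoon, intruder) configurations:
  P(barking | distant siren) = 0.71×0.84×0.83 + 0.83×0.84×0.17 + 0.82×0.16×0.83 + 0.9×0.16×0.17
        = 0.495012 + 0.118524 + 0.108896 + 0.024480 = 0.746912
Configurations with passing raccoon contribute 0.133376, so
  P(passing raccoon | barking, distant siren) = 0.133376 / 0.746912 ≈ 0.1786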